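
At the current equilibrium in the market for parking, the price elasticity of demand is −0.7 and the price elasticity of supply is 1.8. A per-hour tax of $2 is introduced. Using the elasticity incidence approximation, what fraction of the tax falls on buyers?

Incidence ratio: buyers' share ≈ εs / (εs + |εd|) = 1.8 / (1.8 + 0.7) = 0.72.
Supply is the more elastic side, so buyers bear the larger share.

Buyers' share ≈ 0.72.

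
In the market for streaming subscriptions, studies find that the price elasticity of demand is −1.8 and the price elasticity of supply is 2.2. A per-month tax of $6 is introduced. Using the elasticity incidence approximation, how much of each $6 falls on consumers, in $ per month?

Consumers bear ≈ $3.3 per month.

Incidence ratio: consumers' share ≈ εs / (εs + |εd|) = 2.2 / (2.2 + 1.8) = 0.55.
So consumers bear ≈ 0.55 × $6 = $3.3; producers bear $2.7.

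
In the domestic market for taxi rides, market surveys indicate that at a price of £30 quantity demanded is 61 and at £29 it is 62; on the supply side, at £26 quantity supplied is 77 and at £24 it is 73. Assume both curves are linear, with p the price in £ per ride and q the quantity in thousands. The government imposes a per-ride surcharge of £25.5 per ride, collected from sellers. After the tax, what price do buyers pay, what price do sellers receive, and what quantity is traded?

Demand slope: (62 − 61)/(29 − 30) = -1, so qd = 91 − p.
Supply slope: (73 − 77)/(24 − 26) = 2, so qs = 2p + 25.
Before the tax: set 91 − p = 2p + 25 → p* = £22, q* = 69.
With the tax collected from sellers, supply shifts: qs = 2(p − 25.5) + 25.
New equilibrium: buyers pay £39, sellers receive £13.5, q = 52. (Wedge: pb − ps = 25.5.)
The less price-elastic side of the market bears the larger share of a per-unit tax.

Buyers pay £39; sellers receive £13.5; quantity = 52.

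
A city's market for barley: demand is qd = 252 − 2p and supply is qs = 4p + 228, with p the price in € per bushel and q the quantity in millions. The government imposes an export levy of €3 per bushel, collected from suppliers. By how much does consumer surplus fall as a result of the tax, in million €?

Before the tax: set 252 − 2p = 4p + 228 → p* = €4, q* = 244.
With the tax collected from suppliers, supply shifts: qs = 4(p − 3) + 228.
Solving gives q = 240 with consumers paying €6 and suppliers receiving €3 (the €3 wedge).
ΔCS is the trapezoid between Q = 240 and Q = 244 of height €2: ½ · (244 + 240) · 2 = €484.

Consumer surplus falls by €484 million.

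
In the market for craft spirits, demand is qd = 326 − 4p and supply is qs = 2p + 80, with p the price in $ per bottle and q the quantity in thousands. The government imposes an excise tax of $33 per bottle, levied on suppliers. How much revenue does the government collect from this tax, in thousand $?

Without the tax, 326 − 4p = 2p + 80 gives 6p = 246, so p* = $41 and q* = 162.
With the tax collected from suppliers, supply shifts: qs = 2(p − 33) + 80.
Solving gives q = 118 with consumers paying $52 and suppliers receiving $19 (the $33 wedge).
Revenue = t · Q = 33 · 118 = $3894.

Tax revenue = $3894 thousand.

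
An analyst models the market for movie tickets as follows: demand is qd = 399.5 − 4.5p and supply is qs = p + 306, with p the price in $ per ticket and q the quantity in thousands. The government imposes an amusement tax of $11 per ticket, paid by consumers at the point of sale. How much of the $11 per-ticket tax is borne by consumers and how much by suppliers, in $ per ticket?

Consumers bear $2 per ticket; suppliers bear $9 per ticket.

Before the tax: set 399.5 − 4.5p = p + 306 → p* = $17, q* = 323.
With the tax collected from consumers, demand (in seller-price terms) shifts: qd = 399.5 − 4.5(p + 11).
Solving gives q = 314 with consumers paying $19 and suppliers receiving $8 (the $11 wedge).
Burden on consumers: $2; on suppliers: $9. (They sum to $11.)
The less price-elastic side of the market bears the larger share of a per-unit tax.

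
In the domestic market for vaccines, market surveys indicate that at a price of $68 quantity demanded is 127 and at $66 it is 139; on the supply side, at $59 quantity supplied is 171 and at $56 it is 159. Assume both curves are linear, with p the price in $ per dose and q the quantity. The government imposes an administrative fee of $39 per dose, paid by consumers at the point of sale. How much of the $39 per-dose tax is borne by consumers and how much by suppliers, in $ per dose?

Consumers bear $15.6 per dose; suppliers bear $23.4 per dose.

Demand slope: (139 − 127)/(66 − 68) = -6, so qd = 535 − 6p.
Supply slope: (159 − 171)/(56 − 59) = 4, so qs = 4p − 65.
Before the tax: set 535 − 6p = 4p − 65 → p* = $60, q* = 175.
With the tax collected from consumers, demand (in seller-price terms) shifts: qd = 535 − 6(p + 39).
Solving gives q = 81.4 with consumers paying $75.6 and suppliers receiving $36.6 (the $39 wedge).
Burden on consumers: $15.6; on suppliers: $23.4. (They sum to $39.)
The less price-elastic side of the market bears the larger share of a per-unit tax.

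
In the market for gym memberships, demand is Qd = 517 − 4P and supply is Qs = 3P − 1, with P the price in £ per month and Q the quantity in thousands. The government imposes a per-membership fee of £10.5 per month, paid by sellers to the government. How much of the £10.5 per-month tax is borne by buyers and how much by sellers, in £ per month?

Buyers bear £4.5 per month; sellers bear £6 per month.

Before the tax: set 517 − 4P = 3P − 1 → P* = £74, Q* = 221.
With the tax collected from sellers, supply shifts: Qs = 3(P − 10.5) − 1.
Solving gives Q = 203 with buyers paying £78.5 and sellers receiving £68 (the £10.5 wedge).
Burden on buyers: £4.5; on sellers: £6. (They sum to £10.5.)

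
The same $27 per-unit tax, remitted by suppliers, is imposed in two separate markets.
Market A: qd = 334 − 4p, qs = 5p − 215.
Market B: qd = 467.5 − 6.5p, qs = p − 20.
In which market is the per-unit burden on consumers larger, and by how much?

Market A: pre-tax p* = $61, q* = 90; post-tax q = 30; per-unit burden on consumers = $15.
Market B: pre-tax p* = $65, q* = 45; post-tax q = 21.6; per-unit burden on consumers = $3.6.
Difference: $15 vs $3.6 → market A is larger by $11.4.

Market A, by $11.4.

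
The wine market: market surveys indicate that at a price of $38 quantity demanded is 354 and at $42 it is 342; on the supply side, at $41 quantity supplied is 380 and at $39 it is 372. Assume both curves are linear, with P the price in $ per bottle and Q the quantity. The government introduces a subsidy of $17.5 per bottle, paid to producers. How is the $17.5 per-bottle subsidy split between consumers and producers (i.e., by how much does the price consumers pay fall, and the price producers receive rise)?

Consumers gain $10 per bottle; producers gain $7.5 per bottle.

Demand slope: (342 − 354)/(42 − 38) = -3, so Qd = 468 − 3P.
Supply slope: (372 − 380)/(39 − 41) = 4, so Qs = 4P + 216.
Before the subsidy: set 468 − 3P = 4P + 216 → P* = $36, Q* = 360.
With a per-unit subsidy paid to producers, each receives P + 17.5 per unit sold, so supply becomes Qs = 4(P + 17.5) + 216.
Solving gives Q = 390 with consumers paying $26 and producers receiving $43.5 (the $17.5 wedge).
Gain to consumers: $10; to producers: $7.5. (They sum to $17.5.)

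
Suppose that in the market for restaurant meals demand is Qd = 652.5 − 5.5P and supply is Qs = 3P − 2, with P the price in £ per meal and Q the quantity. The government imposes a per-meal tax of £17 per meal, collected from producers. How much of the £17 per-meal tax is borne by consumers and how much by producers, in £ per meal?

Before the tax: set 652.5 − 5.5P = 3P − 2 → P* = £77, Q* = 229.
With the tax collected from producers, supply shifts: Qs = 3(P − 17) − 2.
Solving gives Q = 196 with consumers paying £83 and producers receiving £66 (the £17 wedge).
Burden on consumers: £6; on producers: £11. (They sum to £17.)

Consumers bear £6 per meal; producers bear £11 per meal.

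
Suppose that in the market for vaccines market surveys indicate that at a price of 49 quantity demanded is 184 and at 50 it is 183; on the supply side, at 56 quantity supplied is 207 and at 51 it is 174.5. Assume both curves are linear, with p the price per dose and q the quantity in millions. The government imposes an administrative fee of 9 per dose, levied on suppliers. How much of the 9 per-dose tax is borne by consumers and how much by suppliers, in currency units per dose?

Consumers bear 7.8 per dose; suppliers bear 1.2 per dose.

Demand slope: (183 − 184)/(50 − 49) = -1, so qd = 233 − p.
Supply slope: (174.5 − 207)/(51 − 56) = 6.5, so qs = 6.5p − 157.
Before the tax: set 233 − p = 6.5p − 157 → p* = 52, q* = 181.
With the tax collected from suppliers, supply shifts: qs = 6.5(p − 9) − 157.
Solving gives q = 173.2 with consumers paying 59.8 and suppliers receiving 50.8 (the 9 wedge).
Burden on consumers: 7.8; on suppliers: 1.2. (They sum to 9.)
The less price-elastic side of the market bears the larger share of a per-unit tax.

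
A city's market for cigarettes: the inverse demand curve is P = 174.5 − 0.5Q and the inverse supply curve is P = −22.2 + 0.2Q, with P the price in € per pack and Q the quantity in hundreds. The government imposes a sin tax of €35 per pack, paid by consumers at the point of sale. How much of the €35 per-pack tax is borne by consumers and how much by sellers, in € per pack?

Rewrite in direct form: Qd = 349 − 2P and Qs = 5P + 111.
Without the tax, 349 − 2P = 5P + 111 gives 7P = 238, so P* = €34 and Q* = 281.
With the tax collected from consumers, demand (in seller-price terms) shifts: Qd = 349 − 2(P + 35).
New equilibrium: consumers pay €59, sellers receive €24, Q = 231. (Wedge: Pb − Ps = 35.)
Burden on consumers: €25; on sellers: €10. (They sum to €35.)

Consumers bear €25 per pack; sellers bear €10 per pack.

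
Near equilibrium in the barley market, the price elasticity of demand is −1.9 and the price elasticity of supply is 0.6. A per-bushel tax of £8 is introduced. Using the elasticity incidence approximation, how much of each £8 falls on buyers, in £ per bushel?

Incidence ratio: buyers' share ≈ εs / (εs + |εd|) = 0.6 / (0.6 + 1.9) = 0.24.
So buyers bear ≈ 0.24 × £8 = £1.92; suppliers bear £6.08.

Buyers bear ≈ £1.92 per bushel.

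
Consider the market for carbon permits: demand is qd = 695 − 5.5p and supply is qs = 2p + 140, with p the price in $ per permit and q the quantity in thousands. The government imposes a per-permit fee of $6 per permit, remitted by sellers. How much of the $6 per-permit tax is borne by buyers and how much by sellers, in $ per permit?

Buyers bear $1.6 per permit; sellers bear $4.4 per permit.

Without the tax, 695 − 5.5p = 2p + 140 gives 7.5p = 555, so p* = $74 and q* = 288.
With the tax collected from sellers, supply shifts: qs = 2(p − 6) + 140.
New equilibrium: buyers pay $75.6, sellers receive $69.6, q = 279.2. (Wedge: pb − ps = 6.)
Burden on buyers: $1.6; on sellers: $4.4. (They sum to $6.)
The less price-elastic side of the market bears the larger share of a per-unit tax.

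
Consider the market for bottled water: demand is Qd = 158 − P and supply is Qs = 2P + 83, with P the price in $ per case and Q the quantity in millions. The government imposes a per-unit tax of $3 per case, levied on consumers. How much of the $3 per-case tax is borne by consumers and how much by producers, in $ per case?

Without the tax, 158 − P = 2P + 83 gives 3P = 75, so P* = $25 and Q* = 133.
With the tax collected from consumers, demand (in seller-price terms) shifts: Qd = 158 − (P + 3).
New equilibrium: consumers pay $27, producers receive $24, Q = 131. (Wedge: Pb − Ps = 3.)
Burden on consumers: $2; on producers: $1. (They sum to $3.)

Consumers bear $2 per case; producers bear $1 per case.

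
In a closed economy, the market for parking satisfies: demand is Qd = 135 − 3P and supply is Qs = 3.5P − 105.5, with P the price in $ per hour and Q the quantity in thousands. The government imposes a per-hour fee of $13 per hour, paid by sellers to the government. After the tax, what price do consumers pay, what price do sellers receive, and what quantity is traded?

Without the tax, 135 − 3P = 3.5P − 105.5 gives 6.5P = 240.5, so P* = $37 and Q* = 24.
With the tax collected from sellers, supply shifts: Qs = 3.5(P − 13) − 105.5.
New equilibrium: consumers pay $44, sellers receive $31, Q = 3. (Wedge: Pb − Ps = 13.)
The less price-elastic side of the market bears the larger share of a per-unit tax.

Consumers pay $44; sellers receive $31; quantity = 3.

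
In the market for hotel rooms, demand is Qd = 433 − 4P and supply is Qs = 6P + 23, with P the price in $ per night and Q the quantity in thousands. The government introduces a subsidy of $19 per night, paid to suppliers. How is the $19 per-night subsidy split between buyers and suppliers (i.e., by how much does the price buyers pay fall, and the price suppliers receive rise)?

Without the subsidy, 433 − 4P = 6P + 23 gives 10P = 410, so P* = $41 and Q* = 269.
With a per-unit subsidy paid to suppliers, each receives P + 19 per unit sold, so supply becomes Qs = 6(P + 19) + 23.
Solving gives Q = 314.6 with buyers paying $29.6 and suppliers receiving $48.6 (the $19 wedge).
Gain to buyers: $11.4; to suppliers: $7.6. (They sum to $19.)

Buyers gain $11.4 per night; suppliers gain $7.6 per night.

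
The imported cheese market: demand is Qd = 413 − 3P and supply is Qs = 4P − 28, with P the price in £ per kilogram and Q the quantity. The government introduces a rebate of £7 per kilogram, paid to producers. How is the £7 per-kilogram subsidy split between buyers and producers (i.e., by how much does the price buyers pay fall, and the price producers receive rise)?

Before the subsidy: set 413 − 3P = 4P − 28 → P* = £63, Q* = 224.
With a per-unit subsidy paid to producers, each receives P + 7 per unit sold, so supply becomes Qs = 4(P + 7) − 28.
New equilibrium: buyers pay £59, producers receive £66, Q = 236. (Wedge: Pb − Ps = −7.)
Gain to buyers: £4; to producers: £3. (They sum to £7.)

Buyers gain £4 per kilogram; producers gain £3 per kilogram.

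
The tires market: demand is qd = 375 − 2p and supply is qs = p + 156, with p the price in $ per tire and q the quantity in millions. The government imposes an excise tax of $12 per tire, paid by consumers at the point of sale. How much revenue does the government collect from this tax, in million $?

Before the tax: set 375 − 2p = p + 156 → p* = $73, q* = 229.
With the tax collected from consumers, demand (in seller-price terms) shifts: qd = 375 − 2(p + 12).
Solving gives q = 221 with consumers paying $77 and sellers receiving $65 (the $12 wedge).
Revenue = t · Q = 12 · 221 = $2652.

Tax revenue = $2652 million.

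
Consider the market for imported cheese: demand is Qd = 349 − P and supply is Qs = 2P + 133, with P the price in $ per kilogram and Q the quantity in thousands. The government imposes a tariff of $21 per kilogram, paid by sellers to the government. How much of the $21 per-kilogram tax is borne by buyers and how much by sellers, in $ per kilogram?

Before the tax: set 349 − P = 2P + 133 → P* = $72, Q* = 277.
With the tax collected from sellers, supply shifts: Qs = 2(P − 21) + 133.
Solving gives Q = 263 with buyers paying $86 and sellers receiving $65 (the $21 wedge).
Burden on buyers: $14; on sellers: $7. (They sum to $21.)
The less price-elastic side of the market bears the larger share of a per-unit tax.

Buyers bear $14 per kilogram; sellers bear $7 per kilogram.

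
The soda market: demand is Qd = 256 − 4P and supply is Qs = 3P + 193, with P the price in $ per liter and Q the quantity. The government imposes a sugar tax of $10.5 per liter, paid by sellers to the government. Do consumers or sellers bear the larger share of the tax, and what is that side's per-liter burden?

Sellers bear the larger share: $6 per liter.

Before the tax: set 256 − 4P = 3P + 193 → P* = $9, Q* = 220.
With the tax collected from sellers, supply shifts: Qs = 3(P − 10.5) + 193.
New equilibrium: consumers pay $13.5, sellers receive $3, Q = 202. (Wedge: Pb − Ps = 10.5.)
Per-liter burden: consumers $4.5, sellers $6.
Sellers take the larger share because supply is less price-elastic here (demand slope 4 vs supply slope 3).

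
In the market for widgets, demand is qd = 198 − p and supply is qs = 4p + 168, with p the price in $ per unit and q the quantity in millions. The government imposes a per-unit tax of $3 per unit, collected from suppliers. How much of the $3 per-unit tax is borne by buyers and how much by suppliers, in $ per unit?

Before the tax: set 198 − p = 4p + 168 → p* = $6, q* = 192.
With the tax collected from suppliers, supply shifts: qs = 4(p − 3) + 168.
Solving gives q = 189.6 with buyers paying $8.4 and suppliers receiving $5.4 (the $3 wedge).
Burden on buyers: $2.4; on suppliers: $0.6. (They sum to $3.)

Buyers bear $2.4 per unit; suppliers bear $0.6 per unit.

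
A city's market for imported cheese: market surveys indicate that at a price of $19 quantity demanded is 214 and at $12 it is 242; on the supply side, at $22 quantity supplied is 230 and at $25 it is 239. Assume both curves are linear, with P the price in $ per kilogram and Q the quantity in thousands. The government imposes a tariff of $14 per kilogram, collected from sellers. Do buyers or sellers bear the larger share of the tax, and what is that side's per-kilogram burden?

Sellers bear the larger share: $8 per kilogram.

Demand slope: (242 − 214)/(12 − 19) = -4, so Qd = 290 − 4P.
Supply slope: (239 − 230)/(25 − 22) = 3, so Qs = 3P + 164.
Without the tax, 290 − 4P = 3P + 164 gives 7P = 126, so P* = $18 and Q* = 218.
With the tax collected from sellers, supply shifts: Qs = 3(P − 14) + 164.
New equilibrium: buyers pay $24, sellers receive $10, Q = 194. (Wedge: Pb − Ps = 14.)
Per-kilogram burden: buyers $6, sellers $8.
Sellers take the larger share because supply is less price-elastic here (demand slope 4 vs supply slope 3).
The less price-elastic side of the market bears the larger share of a per-unit tax.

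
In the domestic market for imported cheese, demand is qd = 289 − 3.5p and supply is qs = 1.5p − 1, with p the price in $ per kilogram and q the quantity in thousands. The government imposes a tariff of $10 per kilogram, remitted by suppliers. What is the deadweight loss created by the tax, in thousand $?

Before the tax: set 289 − 3.5p = 1.5p − 1 → p* = $58, q* = 86.
With the tax collected from suppliers, supply shifts: qs = 1.5(p − 10) − 1.
New equilibrium: consumers pay $61, suppliers receive $51, q = 75.5. (Wedge: pb − ps = 10.)
Quantity falls by |ΔQ| = |86 − 75.5| = 10.5.
DWL = ½ · t · |ΔQ| = ½ · 10 · 10.5 = $52.5.

Deadweight loss = $52.5 thousand.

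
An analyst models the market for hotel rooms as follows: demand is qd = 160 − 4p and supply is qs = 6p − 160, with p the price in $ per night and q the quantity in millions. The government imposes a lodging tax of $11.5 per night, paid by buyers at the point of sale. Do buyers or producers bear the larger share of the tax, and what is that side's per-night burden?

Buyers bear the larger share: $6.9 per night.

Without the tax, 160 − 4p = 6p − 160 gives 10p = 320, so p* = $32 and q* = 32.
With the tax collected from buyers, demand (in seller-price terms) shifts: qd = 160 − 4(p + 11.5).
New equilibrium: buyers pay $38.9, producers receive $27.4, q = 4.4. (Wedge: pb − ps = 11.5.)
Per-night burden: buyers $6.9, producers $4.6.
Buyers take the larger share because demand is less price-elastic here (demand slope 4 vs supply slope 6).
The less price-elastic side of the market bears the larger share of a per-unit tax.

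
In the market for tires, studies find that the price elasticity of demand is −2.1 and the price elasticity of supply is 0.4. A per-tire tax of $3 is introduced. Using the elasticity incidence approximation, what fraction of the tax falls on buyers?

Buyers' share ≈ 0.16.

Incidence ratio: buyers' share ≈ εs / (εs + |εd|) = 0.4 / (0.4 + 2.1) = 0.16.
Supply is the less elastic side, so buyers bear the smaller share.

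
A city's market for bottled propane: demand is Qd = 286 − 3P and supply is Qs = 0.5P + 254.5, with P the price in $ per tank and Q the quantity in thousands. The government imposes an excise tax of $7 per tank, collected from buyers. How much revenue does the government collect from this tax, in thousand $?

Without the tax, 286 − 3P = 0.5P + 254.5 gives 3.5P = 31.5, so P* = $9 and Q* = 259.
With the tax collected from buyers, demand (in seller-price terms) shifts: Qd = 286 − 3(P + 7).
New equilibrium: buyers pay $10, suppliers receive $3, Q = 256. (Wedge: Pb − Ps = 7.)
Revenue = t · Q = 7 · 256 = $1792.

Tax revenue = $1792 thousand.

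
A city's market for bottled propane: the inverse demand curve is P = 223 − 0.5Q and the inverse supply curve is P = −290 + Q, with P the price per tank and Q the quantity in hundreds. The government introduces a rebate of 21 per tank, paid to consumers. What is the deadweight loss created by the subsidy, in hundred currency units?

Deadweight loss = 147 hundred.

Rewrite in direct form: Qd = 446 − 2P and Qs = P + 290.
Before the subsidy: set 446 − 2P = P + 290 → P* = 52, Q* = 342.
With a per-unit subsidy paid to consumers, each effectively pays P − 21, so demand becomes Qd = 446 − 2(P − 21).
Solving gives Q = 356 with consumers paying 45 and suppliers receiving 66 (the 21 wedge).
Quantity rises by |ΔQ| = |342 − 356| = 14.
DWL = ½ · t · |ΔQ| = ½ · 21 · 14 = 147.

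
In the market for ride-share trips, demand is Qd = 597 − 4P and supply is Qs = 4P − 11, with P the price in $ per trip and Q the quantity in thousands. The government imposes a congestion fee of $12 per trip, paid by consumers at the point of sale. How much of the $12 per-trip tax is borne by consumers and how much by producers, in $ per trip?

Before the tax: set 597 − 4P = 4P − 11 → P* = $76, Q* = 293.
With the tax collected from consumers, demand (in seller-price terms) shifts: Qd = 597 − 4(P + 12).
New equilibrium: consumers pay $82, producers receive $70, Q = 269. (Wedge: Pb − Ps = 12.)
Burden on consumers: $6; on producers: $6. (They sum to $12.)

Consumers bear $6 per trip; producers bear $6 per trip.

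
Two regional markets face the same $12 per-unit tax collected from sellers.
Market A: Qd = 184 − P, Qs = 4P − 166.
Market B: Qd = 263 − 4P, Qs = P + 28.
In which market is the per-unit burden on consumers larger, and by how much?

Market A, by $7.2.

Market A: pre-tax P* = $70, Q* = 114; post-tax Q = 104.4; per-unit burden on consumers = $9.6.
Market B: pre-tax P* = $47, Q* = 75; post-tax Q = 65.4; per-unit burden on consumers = $2.4.
Difference: $9.6 vs $2.4 → market A is larger by $7.2.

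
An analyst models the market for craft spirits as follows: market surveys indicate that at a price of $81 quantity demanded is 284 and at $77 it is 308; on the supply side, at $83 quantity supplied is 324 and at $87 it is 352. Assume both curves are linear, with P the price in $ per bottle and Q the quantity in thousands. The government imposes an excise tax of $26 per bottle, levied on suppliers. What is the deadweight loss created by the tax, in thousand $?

Deadweight loss = $1092 thousand.

Demand slope: (308 − 284)/(77 − 81) = -6, so Qd = 770 − 6P.
Supply slope: (352 − 324)/(87 − 83) = 7, so Qs = 7P − 257.
Without the tax, 770 − 6P = 7P − 257 gives 13P = 1027, so P* = $79 and Q* = 296.
With the tax collected from suppliers, supply shifts: Qs = 7(P − 26) − 257.
New equilibrium: buyers pay $93, suppliers receive $67, Q = 212. (Wedge: Pb − Ps = 26.)
Quantity falls by |ΔQ| = |296 − 212| = 84.
DWL = ½ · t · |ΔQ| = ½ · 26 · 84 = $1092.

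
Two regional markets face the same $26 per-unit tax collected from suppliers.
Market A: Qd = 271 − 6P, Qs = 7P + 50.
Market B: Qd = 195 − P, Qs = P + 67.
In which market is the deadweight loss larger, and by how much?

Market A: pre-tax P* = $17, Q* = 169; post-tax Q = 85; deadweight loss = $1092.
Market B: pre-tax P* = $64, Q* = 131; post-tax Q = 118; deadweight loss = $169.
Difference: $1092 vs $169 → market A is larger by $923.

Market A, by $923.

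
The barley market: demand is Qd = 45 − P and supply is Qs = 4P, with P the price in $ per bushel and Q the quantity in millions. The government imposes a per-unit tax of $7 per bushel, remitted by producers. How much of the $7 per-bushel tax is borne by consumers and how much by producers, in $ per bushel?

Consumers bear $5.6 per bushel; producers bear $1.4 per bushel.

Without the tax, 45 − P = 4P gives 5P = 45, so P* = $9 and Q* = 36.
With the tax collected from producers, supply shifts: Qs = 4(P − 7).
Solving gives Q = 30.4 with consumers paying $14.6 and producers receiving $7.6 (the $7 wedge).
Burden on consumers: $5.6; on producers: $1.4. (They sum to $7.)
The less price-elastic side of the market bears the larger share of a per-unit tax.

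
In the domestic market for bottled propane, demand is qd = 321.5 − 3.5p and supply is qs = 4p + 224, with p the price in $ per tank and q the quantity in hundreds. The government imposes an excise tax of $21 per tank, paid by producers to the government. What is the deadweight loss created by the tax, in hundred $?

Before the tax: set 321.5 − 3.5p = 4p + 224 → p* = $13, q* = 276.
With the tax collected from producers, supply shifts: qs = 4(p − 21) + 224.
Solving gives q = 236.8 with consumers paying $24.2 and producers receiving $3.2 (the $21 wedge).
Quantity falls by |ΔQ| = |276 − 236.8| = 39.2.
DWL = ½ · t · |ΔQ| = ½ · 21 · 39.2 = $411.6.

Deadweight loss = $411.6 hundred.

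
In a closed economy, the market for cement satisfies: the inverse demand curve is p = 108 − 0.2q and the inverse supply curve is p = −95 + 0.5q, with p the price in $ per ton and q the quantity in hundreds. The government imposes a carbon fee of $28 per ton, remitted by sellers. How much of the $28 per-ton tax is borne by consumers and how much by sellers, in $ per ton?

Consumers bear $8 per ton; sellers bear $20 per ton.

Rewrite in direct form: qd = 540 − 5p and qs = 2p + 190.
Before the tax: set 540 − 5p = 2p + 190 → p* = $50, q* = 290.
With the tax collected from sellers, supply shifts: qs = 2(p − 28) + 190.
Solving gives q = 250 with consumers paying $58 and sellers receiving $30 (the $28 wedge).
Burden on consumers: $8; on sellers: $20. (They sum to $28.)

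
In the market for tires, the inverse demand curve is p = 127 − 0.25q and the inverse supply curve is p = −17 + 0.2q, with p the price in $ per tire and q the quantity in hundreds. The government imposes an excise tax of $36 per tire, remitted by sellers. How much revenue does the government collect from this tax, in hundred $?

Rewrite in direct form: qd = 508 − 4p and qs = 5p + 85.
Before the tax: set 508 − 4p = 5p + 85 → p* = $47, q* = 320.
With the tax collected from sellers, supply shifts: qs = 5(p − 36) + 85.
Solving gives q = 240 with buyers paying $67 and sellers receiving $31 (the $36 wedge).
Revenue = t · Q = 36 · 240 = $8640.

Tax revenue = $8640 hundred.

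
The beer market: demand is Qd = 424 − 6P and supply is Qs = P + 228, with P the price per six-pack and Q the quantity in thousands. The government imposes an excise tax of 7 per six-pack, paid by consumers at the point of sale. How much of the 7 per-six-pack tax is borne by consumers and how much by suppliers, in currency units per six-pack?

Consumers bear 1 per six-pack; suppliers bear 6 per six-pack.

Without the tax, 424 − 6P = P + 228 gives 7P = 196, so P* = 28 and Q* = 256.
With the tax collected from consumers, demand (in seller-price terms) shifts: Qd = 424 − 6(P + 7).
Solving gives Q = 250 with consumers paying 29 and suppliers receiving 22 (the 7 wedge).
Burden on consumers: 1; on suppliers: 6. (They sum to 7.)
The less price-elastic side of the market bears the larger share of a per-unit tax.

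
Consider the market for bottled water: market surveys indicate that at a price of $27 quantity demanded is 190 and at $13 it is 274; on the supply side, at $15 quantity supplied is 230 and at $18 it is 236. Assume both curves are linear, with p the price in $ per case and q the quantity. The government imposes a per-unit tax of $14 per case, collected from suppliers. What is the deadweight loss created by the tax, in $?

Demand slope: (274 − 190)/(13 − 27) = -6, so qd = 352 − 6p.
Supply slope: (236 − 230)/(18 − 15) = 2, so qs = 2p + 200.
Without the tax, 352 − 6p = 2p + 200 gives 8p = 152, so p* = $19 and q* = 238.
With the tax collected from suppliers, supply shifts: qs = 2(p − 14) + 200.
New equilibrium: buyers pay $22.5, suppliers receive $8.5, q = 217. (Wedge: pb − ps = 14.)
Quantity falls by |ΔQ| = |238 − 217| = 21.
DWL = ½ · t · |ΔQ| = ½ · 14 · 21 = $147.

Deadweight loss = $147.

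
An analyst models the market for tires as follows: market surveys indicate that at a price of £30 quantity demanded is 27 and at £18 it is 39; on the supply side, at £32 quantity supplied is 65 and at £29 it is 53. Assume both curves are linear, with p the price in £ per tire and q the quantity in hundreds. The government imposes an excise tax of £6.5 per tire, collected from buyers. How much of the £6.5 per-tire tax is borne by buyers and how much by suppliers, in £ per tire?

Buyers bear £5.2 per tire; suppliers bear £1.3 per tire.

Demand slope: (39 − 27)/(18 − 30) = -1, so qd = 57 − p.
Supply slope: (53 − 65)/(29 − 32) = 4, so qs = 4p − 63.
Before the tax: set 57 − p = 4p − 63 → p* = £24, q* = 33.
With the tax collected from buyers, demand (in seller-price terms) shifts: qd = 57 − (p + 6.5).
New equilibrium: buyers pay £29.2, suppliers receive £22.7, q = 27.8. (Wedge: pb − ps = 6.5.)
Burden on buyers: £5.2; on suppliers: £1.3. (They sum to £6.5.)
The less price-elastic side of the market bears the larger share of a per-unit tax.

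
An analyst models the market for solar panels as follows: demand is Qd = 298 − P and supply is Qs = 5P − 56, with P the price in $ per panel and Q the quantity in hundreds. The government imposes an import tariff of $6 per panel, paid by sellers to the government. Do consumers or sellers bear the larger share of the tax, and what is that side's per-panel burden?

Consumers bear the larger share: $5 per panel.

Without the tax, 298 − P = 5P − 56 gives 6P = 354, so P* = $59 and Q* = 239.
With the tax collected from sellers, supply shifts: Qs = 5(P − 6) − 56.
New equilibrium: consumers pay $64, sellers receive $58, Q = 234. (Wedge: Pb − Ps = 6.)
Per-panel burden: consumers $5, sellers $1.
Consumers take the larger share because demand is less price-elastic here (demand slope 1 vs supply slope 5).
The less price-elastic side of the market bears the larger share of a per-unit tax.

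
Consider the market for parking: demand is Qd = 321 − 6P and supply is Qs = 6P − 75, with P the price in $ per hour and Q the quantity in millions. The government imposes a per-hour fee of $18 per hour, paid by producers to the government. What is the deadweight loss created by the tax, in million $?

Before the tax: set 321 − 6P = 6P − 75 → P* = $33, Q* = 123.
With the tax collected from producers, supply shifts: Qs = 6(P − 18) − 75.
New equilibrium: buyers pay $42, producers receive $24, Q = 69. (Wedge: Pb − Ps = 18.)
Quantity falls by |ΔQ| = |123 − 69| = 54.
DWL = ½ · t · |ΔQ| = ½ · 18 · 54 = $486.

Deadweight loss = $486 million.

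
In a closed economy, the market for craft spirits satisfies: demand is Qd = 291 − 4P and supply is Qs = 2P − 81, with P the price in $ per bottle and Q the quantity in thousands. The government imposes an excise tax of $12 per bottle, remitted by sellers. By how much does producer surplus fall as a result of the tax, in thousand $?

Producer surplus falls by $280 thousand.

Before the tax: set 291 − 4P = 2P − 81 → P* = $62, Q* = 43.
With the tax collected from sellers, supply shifts: Qs = 2(P − 12) − 81.
Solving gives Q = 27 with buyers paying $66 and sellers receiving $54 (the $12 wedge).
ΔPS is the trapezoid between Q = 27 and Q = 43 of height $8: ½ · (43 + 27) · 8 = $280.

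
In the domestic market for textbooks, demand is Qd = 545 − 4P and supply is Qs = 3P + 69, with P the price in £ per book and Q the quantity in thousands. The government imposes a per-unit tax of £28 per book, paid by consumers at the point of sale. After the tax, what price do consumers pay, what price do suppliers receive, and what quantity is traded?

Consumers pay £80; suppliers receive £52; quantity = 225.

Before the tax: set 545 − 4P = 3P + 69 → P* = £68, Q* = 273.
With the tax collected from consumers, demand (in seller-price terms) shifts: Qd = 545 − 4(P + 28).
Solving gives Q = 225 with consumers paying £80 and suppliers receiving £52 (the £28 wedge).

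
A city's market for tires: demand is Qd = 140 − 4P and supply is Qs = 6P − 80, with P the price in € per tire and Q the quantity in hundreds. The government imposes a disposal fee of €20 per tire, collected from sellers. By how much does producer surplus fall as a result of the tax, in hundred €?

Without the tax, 140 − 4P = 6P − 80 gives 10P = 220, so P* = €22 and Q* = 52.
With the tax collected from sellers, supply shifts: Qs = 6(P − 20) − 80.
Solving gives Q = 4 with consumers paying €34 and sellers receiving €14 (the €20 wedge).
ΔPS is the trapezoid between Q = 4 and Q = 52 of height €8: ½ · (52 + 4) · 8 = €224.

Producer surplus falls by €224 hundred.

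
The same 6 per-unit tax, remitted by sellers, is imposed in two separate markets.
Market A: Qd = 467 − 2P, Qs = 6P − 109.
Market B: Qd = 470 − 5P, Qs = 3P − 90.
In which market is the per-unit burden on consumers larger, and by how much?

Market A, by 2.25.

Market A: pre-tax P* = 72, Q* = 323; post-tax Q = 314; per-unit burden on consumers = 4.5.
Market B: pre-tax P* = 70, Q* = 120; post-tax Q = 108.75; per-unit burden on consumers = 2.25.
Difference: 4.5 vs 2.25 → market A is larger by 2.25.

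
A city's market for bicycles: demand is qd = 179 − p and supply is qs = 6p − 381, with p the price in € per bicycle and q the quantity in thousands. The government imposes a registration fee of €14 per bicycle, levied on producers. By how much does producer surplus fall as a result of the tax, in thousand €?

Producer surplus falls by €186 thousand.

Without the tax, 179 − p = 6p − 381 gives 7p = 560, so p* = €80 and q* = 99.
With the tax collected from producers, supply shifts: qs = 6(p − 14) − 381.
Solving gives q = 87 with buyers paying €92 and producers receiving €78 (the €14 wedge).
ΔPS is the trapezoid between Q = 87 and Q = 99 of height €2: ½ · (99 + 87) · 2 = €186.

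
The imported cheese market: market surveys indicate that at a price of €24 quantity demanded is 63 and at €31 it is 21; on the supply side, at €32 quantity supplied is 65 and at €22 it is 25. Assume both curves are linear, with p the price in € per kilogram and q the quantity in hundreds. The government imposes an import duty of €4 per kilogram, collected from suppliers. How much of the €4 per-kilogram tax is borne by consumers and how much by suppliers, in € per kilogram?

Demand slope: (21 − 63)/(31 − 24) = -6, so qd = 207 − 6p.
Supply slope: (25 − 65)/(22 − 32) = 4, so qs = 4p − 63.
Without the tax, 207 − 6p = 4p − 63 gives 10p = 270, so p* = €27 and q* = 45.
With the tax collected from suppliers, supply shifts: qs = 4(p − 4) − 63.
Solving gives q = 35.4 with consumers paying €28.6 and suppliers receiving €24.6 (the €4 wedge).
Burden on consumers: €1.6; on suppliers: €2.4. (They sum to €4.)

Consumers bear €1.6 per kilogram; suppliers bear €2.4 per kilogram.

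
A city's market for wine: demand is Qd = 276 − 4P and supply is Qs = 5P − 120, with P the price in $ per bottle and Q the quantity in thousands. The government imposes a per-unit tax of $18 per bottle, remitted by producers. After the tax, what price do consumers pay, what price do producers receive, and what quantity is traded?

Before the tax: set 276 − 4P = 5P − 120 → P* = $44, Q* = 100.
With the tax collected from producers, supply shifts: Qs = 5(P − 18) − 120.
New equilibrium: consumers pay $54, producers receive $36, Q = 60. (Wedge: Pb − Ps = 18.)
The less price-elastic side of the market bears the larger share of a per-unit tax.

Consumers pay $54; producers receive $36; quantity = 60.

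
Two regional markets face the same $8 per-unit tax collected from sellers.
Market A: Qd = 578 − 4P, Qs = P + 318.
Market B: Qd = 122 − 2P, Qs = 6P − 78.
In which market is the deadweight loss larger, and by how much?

Market A: pre-tax P* = $52, Q* = 370; post-tax Q = 363.6; deadweight loss = $25.6.
Market B: pre-tax P* = $25, Q* = 72; post-tax Q = 60; deadweight loss = $48.
Difference: $25.6 vs $48 → market B is larger by $22.4.

Market B, by $22.4.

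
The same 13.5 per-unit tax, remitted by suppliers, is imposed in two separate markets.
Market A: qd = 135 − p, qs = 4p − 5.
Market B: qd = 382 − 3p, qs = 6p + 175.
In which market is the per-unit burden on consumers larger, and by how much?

Market A, by 1.8.

Market A: pre-tax p* = 28, q* = 107; post-tax q = 96.2; per-unit burden on consumers = 10.8.
Market B: pre-tax p* = 23, q* = 313; post-tax q = 286; per-unit burden on consumers = 9.
Difference: 10.8 vs 9 → market A is larger by 1.8.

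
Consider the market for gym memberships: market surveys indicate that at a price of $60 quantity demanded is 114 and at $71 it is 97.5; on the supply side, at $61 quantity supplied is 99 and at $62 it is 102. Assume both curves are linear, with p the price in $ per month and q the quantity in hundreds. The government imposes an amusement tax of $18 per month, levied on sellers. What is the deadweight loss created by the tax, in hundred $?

Demand slope: (97.5 − 114)/(71 − 60) = -1.5, so qd = 204 − 1.5p.
Supply slope: (102 − 99)/(62 − 61) = 3, so qs = 3p − 84.
Without the tax, 204 − 1.5p = 3p − 84 gives 4.5p = 288, so p* = $64 and q* = 108.
With the tax collected from sellers, supply shifts: qs = 3(p − 18) − 84.
New equilibrium: consumers pay $76, sellers receive $58, q = 90. (Wedge: pb − ps = 18.)
Quantity falls by |ΔQ| = |108 − 90| = 18.
DWL = ½ · t · |ΔQ| = ½ · 18 · 18 = $162.

Deadweight loss = $162 hundred.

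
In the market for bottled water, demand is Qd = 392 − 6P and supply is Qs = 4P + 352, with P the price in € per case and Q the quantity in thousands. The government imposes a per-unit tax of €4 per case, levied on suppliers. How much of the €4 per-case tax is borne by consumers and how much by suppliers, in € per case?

Consumers bear €1.6 per case; suppliers bear €2.4 per case.

Without the tax, 392 − 6P = 4P + 352 gives 10P = 40, so P* = €4 and Q* = 368.
With the tax collected from suppliers, supply shifts: Qs = 4(P − 4) + 352.
New equilibrium: consumers pay €5.6, suppliers receive €1.6, Q = 358.4. (Wedge: Pb − Ps = 4.)
Burden on consumers: €1.6; on suppliers: €2.4. (They sum to €4.)
The less price-elastic side of the market bears the larger share of a per-unit tax.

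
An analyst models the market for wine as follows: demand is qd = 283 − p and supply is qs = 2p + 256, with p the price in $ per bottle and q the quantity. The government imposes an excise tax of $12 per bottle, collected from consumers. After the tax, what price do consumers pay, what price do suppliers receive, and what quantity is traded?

Consumers pay $17; suppliers receive $5; quantity = 266.

Without the tax, 283 − p = 2p + 256 gives 3p = 27, so p* = $9 and q* = 274.
With the tax collected from consumers, demand (in seller-price terms) shifts: qd = 283 − (p + 12).
New equilibrium: consumers pay $17, suppliers receive $5, q = 266. (Wedge: pb − ps = 12.)
The less price-elastic side of the market bears the larger share of a per-unit tax.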